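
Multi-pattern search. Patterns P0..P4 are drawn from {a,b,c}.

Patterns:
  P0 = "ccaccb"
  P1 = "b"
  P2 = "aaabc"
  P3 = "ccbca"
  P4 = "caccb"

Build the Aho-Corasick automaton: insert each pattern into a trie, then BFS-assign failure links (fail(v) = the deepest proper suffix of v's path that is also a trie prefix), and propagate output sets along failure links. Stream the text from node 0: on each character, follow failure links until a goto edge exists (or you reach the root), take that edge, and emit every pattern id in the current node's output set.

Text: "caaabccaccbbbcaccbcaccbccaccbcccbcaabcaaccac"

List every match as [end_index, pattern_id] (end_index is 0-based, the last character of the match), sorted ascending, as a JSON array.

Build:
Trie nodes:
  0='ε' goto a→8 b→7 c→1
  1='c' goto a→16 c→2
  2='cc' goto a→3 b→13
  3='cca' goto c→4
  4='ccac' goto c→5
  5='ccacc' goto b→6
  6='ccaccb' goto ·  [P0 ends]
  7='b' goto ·  [P1 ends]
  8='a' goto a→9
  9='aa' goto a→10
  10='aaa' goto b→11
  11='aaab' goto c→12
  12='aaabc' goto ·  [P2 ends]
  13='ccb' goto c→14
  14='ccbc' goto a→15
  15='ccbca' goto ·  [P3 ends]
  16='ca' goto c→17
  17='cac' goto c→18
  18='cacc' goto b→19
  19='caccb' goto ·  [P4 ends]

Failure links (BFS by depth):
  fail(1) 'c': from fail(0)=0 chase 'c': 0 ⇒ 0;  out=∅∪out(0)=∅
  fail(7) 'b': from fail(0)=0 chase 'b': 0 ⇒ 0;  out={1}∪out(0)={1}
  fail(8) 'a': from fail(0)=0 chase 'a': 0 ⇒ 0;  out=∅∪out(0)=∅
  fail(2) 'cc': from fail(1)=0 chase 'c': 0 ⇒ 1;  out=∅∪out(1)=∅
  fail(9) 'aa': from fail(8)=0 chase 'a': 0 ⇒ 8;  out=∅∪out(8)=∅
  fail(16) 'ca': from fail(1)=0 chase 'a': 0 ⇒ 8;  out=∅∪out(8)=∅
  fail(3) 'cca': from fail(2)=1 chase 'a': 1 ⇒ 16;  out=∅∪out(16)=∅
  fail(10) 'aaa': from fail(9)=8 chase 'a': 8 ⇒ 9;  out=∅∪out(9)=∅
  fail(13) 'ccb': from fail(2)=1 chase 'b': 1→0 ⇒ 7;  out=∅∪out(7)={1}
  fail(17) 'cac': from fail(16)=8 chase 'c': 8→0 ⇒ 1;  out=∅∪out(1)=∅
  fail(4) 'ccac': from fail(3)=16 chase 'c': 16 ⇒ 17;  out=∅∪out(17)=∅
  fail(11) 'aaab': from fail(10)=9 chase 'b': 9→8→0 ⇒ 7;  out=∅∪out(7)={1}
  fail(14) 'ccbc': from fail(13)=7 chase 'c': 7→0 ⇒ 1;  out=∅∪out(1)=∅
  fail(18) 'cacc': from fail(17)=1 chase 'c': 1 ⇒ 2;  out=∅∪out(2)=∅
  fail(5) 'ccacc': from fail(4)=17 chase 'c': 17 ⇒ 18;  out=∅∪out(18)=∅
  fail(12) 'aaabc': from fail(11)=7 chase 'c': 7→0 ⇒ 1;  out={2}∪out(1)={2}
  fail(15) 'ccbca': from fail(14)=1 chase 'a': 1 ⇒ 16;  out={3}∪out(16)={3}
  fail(19) 'caccb': from fail(18)=2 chase 'b': 2 ⇒ 13;  out={4}∪out(13)={1,4}
  fail(6) 'ccaccb': from fail(5)=18 chase 'b': 18 ⇒ 19;  out={0}∪out(19)={0,1,4}

Text stream:
[0] read 'c'  n0⇒n1
[1] read 'a'  n1⇒n16
[2] read 'a'  n16⇒n9 (fail-walked)
[3] read 'a'  n9⇒n10
[4] read 'b'  n10⇒n11  emit P1@[4:4]
[5] read 'c'  n11⇒n12  emit P2@[1:5]
[6] read 'c'  n12⇒n2 (fail-walked)
[7] read 'a'  n2⇒n3
[8] read 'c'  n3⇒n4
[9] read 'c'  n4⇒n5
[10] read 'b'  n5⇒n6  emit P0@[5:10],P1@[10:10],P4@[6:10]
[11] read 'b'  n6⇒n7 (fail-walked)  emit P1@[11:11]
[12] read 'b'  n7⇒n7 (fail-walked)  emit P1@[12:12]
[13] read 'c'  n7⇒n1 (fail-walked)
[14] read 'a'  n1⇒n16
[15] read 'c'  n16⇒n17
[16] read 'c'  n17⇒n18
[17] read 'b'  n18⇒n19  emit P1@[17:17],P4@[13:17]
[18] read 'c'  n19⇒n14 (fail-walked)
[19] read 'a'  n14⇒n15  emit P3@[15:19]
[20] read 'c'  n15⇒n17 (fail-walked)
[21] read 'c'  n17⇒n18
[22] read 'b'  n18⇒n19  emit P1@[22:22],P4@[18:22]
[23] read 'c'  n19⇒n14 (fail-walked)
[24] read 'c'  n14⇒n2 (fail-walked)
[25] read 'a'  n2⇒n3
[26] read 'c'  n3⇒n4
[27] read 'c'  n4⇒n5
[28] read 'b'  n5⇒n6  emit P0@[23:28],P1@[28:28],P4@[24:28]
[29] read 'c'  n6⇒n14 (fail-walked)
[30] read 'c'  n14⇒n2 (fail-walked)
[31] read 'c'  n2⇒n2 (fail-walked)
[32] read 'b'  n2⇒n13  emit P1@[32:32]
[33] read 'c'  n13⇒n14
[34] read 'a'  n14⇒n15  emit P3@[30:34]
[35] read 'a'  n15⇒n9 (fail-walked)
[36] read 'b'  n9⇒n7 (fail-walked)  emit P1@[36:36]
[37] read 'c'  n7⇒n1 (fail-walked)
[38] read 'a'  n1⇒n16
[39] read 'a'  n16⇒n9 (fail-walked)
[40] read 'c'  n9⇒n1 (fail-walked)
[41] read 'c'  n1⇒n2
[42] read 'a'  n2⇒n3
[43] read 'c'  n3⇒n4

Result: [[4,1],[5,2],[10,0],[10,1],[10,4],[11,1],[12,1],[17,1],[17,4],[19,3],[22,1],[22,4],[28,0],[28,1],[28,4],[32,1],[34,3],[36,1]]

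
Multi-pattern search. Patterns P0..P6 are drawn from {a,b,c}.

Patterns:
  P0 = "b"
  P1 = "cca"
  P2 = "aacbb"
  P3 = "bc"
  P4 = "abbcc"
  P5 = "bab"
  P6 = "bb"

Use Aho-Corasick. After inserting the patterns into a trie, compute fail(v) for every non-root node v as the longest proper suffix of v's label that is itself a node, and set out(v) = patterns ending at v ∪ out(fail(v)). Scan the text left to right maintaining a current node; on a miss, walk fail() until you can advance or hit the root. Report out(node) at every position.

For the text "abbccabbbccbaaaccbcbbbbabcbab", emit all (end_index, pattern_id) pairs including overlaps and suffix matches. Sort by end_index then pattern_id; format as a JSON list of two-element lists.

Build:
Trie (insert patterns):
  n0 'ε': a→5 b→1 c→2
  n1 'b': a→15 b→17 c→10  [P0 ends]
  n2 'c': c→3
  n3 'cc': a→4
  n4 'cca': ·  [P1 ends]
  n5 'a': a→6 b→11
  n6 'aa': c→7
  n7 'aac': b→8
  n8 'aacb': b→9
  n9 'aacbb': ·  [P2 ends]
  n10 'bc': ·  [P3 ends]
  n11 'ab': b→12
  n12 'abb': c→13
  n13 'abbc': c→14
  n14 'abbcc': ·  [P4 ends]
  n15 'ba': b→16
  n16 'bab': ·  [P5 ends]
  n17 'bb': ·  [P6 ends]

BFS fail/out derivation:
  fail(1) 'b': from fail(0)=0 chase 'b': 0 ⇒ 0;  out={0}∪out(0)={0}
  fail(2) 'c': from fail(0)=0 chase 'c': 0 ⇒ 0;  out=∅∪out(0)=∅
  fail(5) 'a': from fail(0)=0 chase 'a': 0 ⇒ 0;  out=∅∪out(0)=∅
  fail(3) 'cc': from fail(2)=0 chase 'c': 0 ⇒ 2;  out=∅∪out(2)=∅
  fail(6) 'aa': from fail(5)=0 chase 'a': 0 ⇒ 5;  out=∅∪out(5)=∅
  fail(10) 'bc': from fail(1)=0 chase 'c': 0 ⇒ 2;  out={3}∪out(2)={3}
  fail(11) 'ab': from fail(5)=0 chase 'b': 0 ⇒ 1;  out=∅∪out(1)={0}
  fail(15) 'ba': from fail(1)=0 chase 'a': 0 ⇒ 5;  out=∅∪out(5)=∅
  fail(17) 'bb': from fail(1)=0 chase 'b': 0 ⇒ 1;  out={6}∪out(1)={0,6}
  fail(4) 'cca': from fail(3)=2 chase 'a': 2→0 ⇒ 5;  out={1}∪out(5)={1}
  fail(7) 'aac': from fail(6)=5 chase 'c': 5→0 ⇒ 2;  out=∅∪out(2)=∅
  fail(12) 'abb': from fail(11)=1 chase 'b': 1 ⇒ 17;  out=∅∪out(17)={0,6}
  fail(16) 'bab': from fail(15)=5 chase 'b': 5 ⇒ 11;  out={5}∪out(11)={0,5}
  fail(8) 'aacb': from fail(7)=2 chase 'b': 2→0 ⇒ 1;  out=∅∪out(1)={0}
  fail(13) 'abbc': from fail(12)=17 chase 'c': 17→1 ⇒ 10;  out=∅∪out(10)={3}
  fail(9) 'aacbb': from fail(8)=1 chase 'b': 1 ⇒ 17;  out={2}∪out(17)={0,2,6}
  fail(14) 'abbcc': from fail(13)=10 chase 'c': 10→2 ⇒ 3;  out={4}∪out(3)={4}

Run:
pos 0 'a': at 5
pos 1 'b': at 11  emit P0@[1:1]
pos 2 'b': at 12  emit P0@[2:2],P6@[1:2]
pos 3 'c': at 13  emit P3@[2:3]
pos 4 'c': at 14  emit P4@[0:4]
pos 5 'a': at 4 ·f  emit P1@[3:5]
pos 6 'b': at 11 ·f  emit P0@[6:6]
pos 7 'b': at 12  emit P0@[7:7],P6@[6:7]
pos 8 'b': at 17 ·f  emit P0@[8:8],P6@[7:8]
pos 9 'c': at 10 ·f  emit P3@[8:9]
pos 10 'c': at 3 ·f
pos 11 'b': at 1 ·f  emit P0@[11:11]
pos 12 'a': at 15
pos 13 'a': at 6 ·f
pos 14 'a': at 6 ·f
pos 15 'c': at 7
pos 16 'c': at 3 ·f
pos 17 'b': at 1 ·f  emit P0@[17:17]
pos 18 'c': at 10  emit P3@[17:18]
pos 19 'b': at 1 ·f  emit P0@[19:19]
pos 20 'b': at 17  emit P0@[20:20],P6@[19:20]
pos 21 'b': at 17 ·f  emit P0@[21:21],P6@[20:21]
pos 22 'b': at 17 ·f  emit P0@[22:22],P6@[21:22]
pos 23 'a': at 15 ·f
pos 24 'b': at 16  emit P0@[24:24],P5@[22:24]
pos 25 'c': at 10 ·f  emit P3@[24:25]
pos 26 'b': at 1 ·f  emit P0@[26:26]
pos 27 'a': at 15
pos 28 'b': at 16  emit P0@[28:28],P5@[26:28]

Result: [[1,0],[2,0],[2,6],[3,3],[4,4],[5,1],[6,0],[7,0],[7,6],[8,0],[8,6],[9,3],[11,0],[17,0],[18,3],[19,0],[20,0],[20,6],[21,0],[21,6],[22,0],[22,6],[24,0],[24,5],[25,3],[26,0],[28,0],[28,5]]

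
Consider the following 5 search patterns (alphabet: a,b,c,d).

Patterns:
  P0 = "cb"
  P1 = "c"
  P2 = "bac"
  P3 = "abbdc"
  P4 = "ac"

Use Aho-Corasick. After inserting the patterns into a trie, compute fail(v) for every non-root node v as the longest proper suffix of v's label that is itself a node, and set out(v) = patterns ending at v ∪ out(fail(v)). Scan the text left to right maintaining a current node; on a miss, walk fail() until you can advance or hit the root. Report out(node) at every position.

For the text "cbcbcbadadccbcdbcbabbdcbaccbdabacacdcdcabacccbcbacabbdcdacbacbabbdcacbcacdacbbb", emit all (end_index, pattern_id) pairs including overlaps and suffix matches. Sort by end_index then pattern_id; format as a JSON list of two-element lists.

Construct AC machine:
Trie nodes:
  0='ε' goto a→6 b→3 c→1
  1='c' goto b→2  ←P1
  2='cb' goto ·  ←P0
  3='b' goto a→4
  4='ba' goto c→5
  5='bac' goto ·  ←P2
  6='a' goto b→7 c→11
  7='ab' goto b→8
  8='abb' goto d→9
  9='abbd' goto c→10
  10='abbdc' goto ·  ←P3
  11='ac' goto ·  ←P4

Failure links (BFS by depth):
  n1('c'): parent n0 fail=0; on 'c' 0 → fail=0;  out {1}∪∅={1}
  n3('b'): parent n0 fail=0; on 'b' 0 → fail=0;  out ∅∪∅=∅
  n6('a'): parent n0 fail=0; on 'a' 0 → fail=0;  out ∅∪∅=∅
  n2('cb'): parent n1 fail=0; on 'b' 0 → fail=3;  out {0}∪∅={0}
  n4('ba'): parent n3 fail=0; on 'a' 0 → fail=6;  out ∅∪∅=∅
  n7('ab'): parent n6 fail=0; on 'b' 0 → fail=3;  out ∅∪∅=∅
  n11('ac'): parent n6 fail=0; on 'c' 0 → fail=1;  out {4}∪{1}={1,4}
  n5('bac'): parent n4 fail=6; on 'c' 6 → fail=11;  out {2}∪{1,4}={1,2,4}
  n8('abb'): parent n7 fail=3; on 'b' 3→0 → fail=3;  out ∅∪∅=∅
  n9('abbd'): parent n8 fail=3; on 'd' 3→0 → fail=0;  out ∅∪∅=∅
  n10('abbdc'): parent n9 fail=0; on 'c' 0 → fail=1;  out {3}∪{1}={1,3}

Run:
pos 0 'c': at 1  ** P1@[0:0]
pos 1 'b': at 2  ** P0@[0:1]
pos 2 'c': at 1 ·f  ** P1@[2:2]
pos 3 'b': at 2  ** P0@[2:3]
pos 4 'c': at 1 ·f  ** P1@[4:4]
pos 5 'b': at 2  ** P0@[4:5]
pos 6 'a': at 4 ·f
pos 7 'd': at 0 ·f
pos 8 'a': at 6
pos 9 'd': at 0 ·f
pos 10 'c': at 1  ** P1@[10:10]
pos 11 'c': at 1 ·f  ** P1@[11:11]
pos 12 'b': at 2  ** P0@[11:12]
pos 13 'c': at 1 ·f  ** P1@[13:13]
pos 14 'd': at 0 ·f
pos 15 'b': at 3
pos 16 'c': at 1 ·f  ** P1@[16:16]
pos 17 'b': at 2  ** P0@[16:17]
pos 18 'a': at 4 ·f
pos 19 'b': at 7 ·f
pos 20 'b': at 8
pos 21 'd': at 9
pos 22 'c': at 10  ** P1@[22:22],P3@[18:22]
pos 23 'b': at 2 ·f  ** P0@[22:23]
pos 24 'a': at 4 ·f
pos 25 'c': at 5  ** P1@[25:25],P2@[23:25],P4@[24:25]
pos 26 'c': at 1 ·f  ** P1@[26:26]
pos 27 'b': at 2  ** P0@[26:27]
pos 28 'd': at 0 ·f
pos 29 'a': at 6
pos 30 'b': at 7
pos 31 'a': at 4 ·f
pos 32 'c': at 5  ** P1@[32:32],P2@[30:32],P4@[31:32]
pos 33 'a': at 6 ·f
pos 34 'c': at 11  ** P1@[34:34],P4@[33:34]
pos 35 'd': at 0 ·f
pos 36 'c': at 1  ** P1@[36:36]
pos 37 'd': at 0 ·f
pos 38 'c': at 1  ** P1@[38:38]
pos 39 'a': at 6 ·f
pos 40 'b': at 7
pos 41 'a': at 4 ·f
pos 42 'c': at 5  ** P1@[42:42],P2@[40:42],P4@[41:42]
pos 43 'c': at 1 ·f  ** P1@[43:43]
pos 44 'c': at 1 ·f  ** P1@[44:44]
pos 45 'b': at 2  ** P0@[44:45]
pos 46 'c': at 1 ·f  ** P1@[46:46]
pos 47 'b': at 2  ** P0@[46:47]
pos 48 'a': at 4 ·f
pos 49 'c': at 5  ** P1@[49:49],P2@[47:49],P4@[48:49]
pos 50 'a': at 6 ·f
pos 51 'b': at 7
pos 52 'b': at 8
pos 53 'd': at 9
pos 54 'c': at 10  ** P1@[54:54],P3@[50:54]
pos 55 'd': at 0 ·f
pos 56 'a': at 6
pos 57 'c': at 11  ** P1@[57:57],P4@[56:57]
pos 58 'b': at 2 ·f  ** P0@[57:58]
pos 59 'a': at 4 ·f
pos 60 'c': at 5  ** P1@[60:60],P2@[58:60],P4@[59:60]
pos 61 'b': at 2 ·f  ** P0@[60:61]
pos 62 'a': at 4 ·f
pos 63 'b': at 7 ·f
pos 64 'b': at 8
pos 65 'd': at 9
pos 66 'c': at 10  ** P1@[66:66],P3@[62:66]
pos 67 'a': at 6 ·f
pos 68 'c': at 11  ** P1@[68:68],P4@[67:68]
pos 69 'b': at 2 ·f  ** P0@[68:69]
pos 70 'c': at 1 ·f  ** P1@[70:70]
pos 71 'a': at 6 ·f
pos 72 'c': at 11  ** P1@[72:72],P4@[71:72]
pos 73 'd': at 0 ·f
pos 74 'a': at 6
pos 75 'c': at 11  ** P1@[75:75],P4@[74:75]
pos 76 'b': at 2 ·f  ** P0@[75:76]
pos 77 'b': at 3 ·f
pos 78 'b': at 3 ·f

Matches: [[0,1],[1,0],[2,1],[3,0],[4,1],[5,0],[10,1],[11,1],[12,0],[13,1],[16,1],[17,0],[22,1],[22,3],[23,0],[25,1],[25,2],[25,4],[26,1],[27,0],[32,1],[32,2],[32,4],[34,1],[34,4],[36,1],[38,1],[42,1],[42,2],[42,4],[43,1],[44,1],[45,0],[46,1],[47,0],[49,1],[49,2],[49,4],[54,1],[54,3],[57,1],[57,4],[58,0],[60,1],[60,2],[60,4],[61,0],[66,1],[66,3],[68,1],[68,4],[69,0],[70,1],[72,1],[72,4],[75,1],[75,4],[76,0]]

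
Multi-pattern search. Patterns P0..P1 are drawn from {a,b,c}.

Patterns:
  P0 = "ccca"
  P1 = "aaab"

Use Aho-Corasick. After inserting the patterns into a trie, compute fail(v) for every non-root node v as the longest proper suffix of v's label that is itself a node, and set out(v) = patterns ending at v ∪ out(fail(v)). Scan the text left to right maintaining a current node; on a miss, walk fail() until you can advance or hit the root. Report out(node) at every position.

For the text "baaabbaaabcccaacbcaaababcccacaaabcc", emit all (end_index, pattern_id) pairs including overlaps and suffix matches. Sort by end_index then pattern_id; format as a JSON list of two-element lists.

Construct AC machine:
Trie nodes:
  0='ε' goto a→5 c→1
  1='c' goto c→2
  2='cc' goto c→3
  3='ccc' goto a→4
  4='ccca' goto ·  ←P0
  5='a' goto a→6
  6='aa' goto a→7
  7='aaa' goto b→8
  8='aaab' goto ·  ←P1

Failure links (BFS by depth):
  n1('c'): parent n0 fail=0; on 'c' 0 → fail=0;  out ∅∪∅=∅
  n5('a'): parent n0 fail=0; on 'a' 0 → fail=0;  out ∅∪∅=∅
  n2('cc'): parent n1 fail=0; on 'c' 0 → fail=1;  out ∅∪∅=∅
  n6('aa'): parent n5 fail=0; on 'a' 0 → fail=5;  out ∅∪∅=∅
  n3('ccc'): parent n2 fail=1; on 'c' 1 → fail=2;  out ∅∪∅=∅
  n7('aaa'): parent n6 fail=5; on 'a' 5 → fail=6;  out ∅∪∅=∅
  n4('ccca'): parent n3 fail=2; on 'a' 2→1→0 → fail=5;  out {0}∪∅={0}
  n8('aaab'): parent n7 fail=6; on 'b' 6→5→0 → fail=0;  out {1}∪∅={1}

Scan:
[0] read 'b'  n0⇒n0
[1] read 'a'  n0⇒n5
[2] read 'a'  n5⇒n6
[3] read 'a'  n6⇒n7
[4] read 'b'  n7⇒n8  → match P1@[1:4]
[5] read 'b'  n8⇒n0 ·f
[6] read 'a'  n0⇒n5
[7] read 'a'  n5⇒n6
[8] read 'a'  n6⇒n7
[9] read 'b'  n7⇒n8  → match P1@[6:9]
[10] read 'c'  n8⇒n1 ·f
[11] read 'c'  n1⇒n2
[12] read 'c'  n2⇒n3
[13] read 'a'  n3⇒n4  → match P0@[10:13]
[14] read 'a'  n4⇒n6 ·f
[15] read 'c'  n6⇒n1 ·f
[16] read 'b'  n1⇒n0 ·f
[17] read 'c'  n0⇒n1
[18] read 'a'  n1⇒n5 ·f
[19] read 'a'  n5⇒n6
[20] read 'a'  n6⇒n7
[21] read 'b'  n7⇒n8  → match P1@[18:21]
[22] read 'a'  n8⇒n5 ·f
[23] read 'b'  n5⇒n0 ·f
[24] read 'c'  n0⇒n1
[25] read 'c'  n1⇒n2
[26] read 'c'  n2⇒n3
[27] read 'a'  n3⇒n4  → match P0@[24:27]
[28] read 'c'  n4⇒n1 ·f
[29] read 'a'  n1⇒n5 ·f
[30] read 'a'  n5⇒n6
[31] read 'a'  n6⇒n7
[32] read 'b'  n7⇒n8  → match P1@[29:32]
[33] read 'c'  n8⇒n1 ·f
[34] read 'c'  n1⇒n2

Result: [[4,1],[9,1],[13,0],[21,1],[27,0],[32,1]]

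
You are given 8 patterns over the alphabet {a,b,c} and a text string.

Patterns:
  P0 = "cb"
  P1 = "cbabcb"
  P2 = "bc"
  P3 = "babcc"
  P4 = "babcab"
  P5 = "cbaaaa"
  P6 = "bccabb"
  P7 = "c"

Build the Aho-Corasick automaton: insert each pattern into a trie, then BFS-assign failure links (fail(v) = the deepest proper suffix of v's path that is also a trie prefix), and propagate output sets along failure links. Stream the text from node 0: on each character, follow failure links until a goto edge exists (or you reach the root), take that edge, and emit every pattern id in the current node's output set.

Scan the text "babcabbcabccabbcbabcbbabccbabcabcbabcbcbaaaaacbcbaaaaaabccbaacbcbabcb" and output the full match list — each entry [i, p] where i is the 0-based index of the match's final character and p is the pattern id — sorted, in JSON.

Build:
Trie nodes:
  0='ε' goto b→7 c→1
  1='c' goto b→2  [P7 ends]
  2='cb' goto a→3  [P0 ends]
  3='cba' goto a→15 b→4
  4='cbab' goto c→5
  5='cbabc' goto b→6
  6='cbabcb' goto ·  [P1 ends]
  7='b' goto a→9 c→8
  8='bc' goto c→18  [P2 ends]
  9='ba' goto b→10
  10='bab' goto c→11
  11='babc' goto a→13 c→12
  12='babcc' goto ·  [P3 ends]
  13='babca' goto b→14
  14='babcab' goto ·  [P4 ends]
  15='cbaa' goto a→16
  16='cbaaa' goto a→17
  17='cbaaaa' goto ·  [P5 ends]
  18='bcc' goto a→19
  19='bcca' goto b→20
  20='bccab' goto b→21
  21='bccabb' goto ·  [P6 ends]

Failure links (BFS by depth):
  n1('c'): parent n0 fail=0; on 'c' 0 → fail=0;  out {7}∪∅={7}
  n7('b'): parent n0 fail=0; on 'b' 0 → fail=0;  out ∅∪∅=∅
  n2('cb'): parent n1 fail=0; on 'b' 0 → fail=7;  out {0}∪∅={0}
  n8('bc'): parent n7 fail=0; on 'c' 0 → fail=1;  out {2}∪{7}={2,7}
  n9('ba'): parent n7 fail=0; on 'a' 0 → fail=0;  out ∅∪∅=∅
  n3('cba'): parent n2 fail=7; on 'a' 7 → fail=9;  out ∅∪∅=∅
  n10('bab'): parent n9 fail=0; on 'b' 0 → fail=7;  out ∅∪∅=∅
  n18('bcc'): parent n8 fail=1; on 'c' 1→0 → fail=1;  out ∅∪{7}={7}
  n4('cbab'): parent n3 fail=9; on 'b' 9 → fail=10;  out ∅∪∅=∅
  n11('babc'): parent n10 fail=7; on 'c' 7 → fail=8;  out ∅∪{2,7}={2,7}
  n15('cbaa'): parent n3 fail=9; on 'a' 9→0 → fail=0;  out ∅∪∅=∅
  n19('bcca'): parent n18 fail=1; on 'a' 1→0 → fail=0;  out ∅∪∅=∅
  n5('cbabc'): parent n4 fail=10; on 'c' 10 → fail=11;  out ∅∪{2,7}={2,7}
  n12('babcc'): parent n11 fail=8; on 'c' 8 → fail=18;  out {3}∪{7}={3,7}
  n13('babca'): parent n11 fail=8; on 'a' 8→1→0 → fail=0;  out ∅∪∅=∅
  n16('cbaaa'): parent n15 fail=0; on 'a' 0 → fail=0;  out ∅∪∅=∅
  n20('bccab'): parent n19 fail=0; on 'b' 0 → fail=7;  out ∅∪∅=∅
  n6('cbabcb'): parent n5 fail=11; on 'b' 11→8→1 → fail=2;  out {1}∪{0}={0,1}
  n14('babcab'): parent n13 fail=0; on 'b' 0 → fail=7;  out {4}∪∅={4}
  n17('cbaaaa'): parent n16 fail=0; on 'a' 0 → fail=0;  out {5}∪∅={5}
  n21('bccabb'): parent n20 fail=7; on 'b' 7→0 → fail=7;  out {6}∪∅={6}

Scan:
i=0 'b': node 0→7
i=1 'a': node 7→9
i=2 'b': node 9→10
i=3 'c': node 10→11  ** P2@[2:3],P7@[3:3]
i=4 'a': node 11→13
i=5 'b': node 13→14  ** P4@[0:5]
i=6 'b': node 14→7 (via fail)
i=7 'c': node 7→8  ** P2@[6:7],P7@[7:7]
i=8 'a': node 8→0 (via fail)
i=9 'b': node 0→7
i=10 'c': node 7→8  ** P2@[9:10],P7@[10:10]
i=11 'c': node 8→18  ** P7@[11:11]
i=12 'a': node 18→19
i=13 'b': node 19→20
i=14 'b': node 20→21  ** P6@[9:14]
i=15 'c': node 21→8 (via fail)  ** P2@[14:15],P7@[15:15]
i=16 'b': node 8→2 (via fail)  ** P0@[15:16]
i=17 'a': node 2→3
i=18 'b': node 3→4
i=19 'c': node 4→5  ** P2@[18:19],P7@[19:19]
i=20 'b': node 5→6  ** P0@[19:20],P1@[15:20]
i=21 'b': node 6→7 (via fail)
i=22 'a': node 7→9
i=23 'b': node 9→10
i=24 'c': node 10→11  ** P2@[23:24],P7@[24:24]
i=25 'c': node 11→12  ** P3@[21:25],P7@[25:25]
i=26 'b': node 12→2 (via fail)  ** P0@[25:26]
i=27 'a': node 2→3
i=28 'b': node 3→4
i=29 'c': node 4→5  ** P2@[28:29],P7@[29:29]
i=30 'a': node 5→13 (via fail)
i=31 'b': node 13→14  ** P4@[26:31]
i=32 'c': node 14→8 (via fail)  ** P2@[31:32],P7@[32:32]
i=33 'b': node 8→2 (via fail)  ** P0@[32:33]
i=34 'a': node 2→3
i=35 'b': node 3→4
i=36 'c': node 4→5  ** P2@[35:36],P7@[36:36]
i=37 'b': node 5→6  ** P0@[36:37],P1@[32:37]
i=38 'c': node 6→8 (via fail)  ** P2@[37:38],P7@[38:38]
i=39 'b': node 8→2 (via fail)  ** P0@[38:39]
i=40 'a': node 2→3
i=41 'a': node 3→15
i=42 'a': node 15→16
i=43 'a': node 16→17  ** P5@[38:43]
i=44 'a': node 17→0 (via fail)
i=45 'c': node 0→1  ** P7@[45:45]
i=46 'b': node 1→2  ** P0@[45:46]
i=47 'c': node 2→8 (via fail)  ** P2@[46:47],P7@[47:47]
i=48 'b': node 8→2 (via fail)  ** P0@[47:48]
i=49 'a': node 2→3
i=50 'a': node 3→15
i=51 'a': node 15→16
i=52 'a': node 16→17  ** P5@[47:52]
i=53 'a': node 17→0 (via fail)
i=54 'a': node 0→0
i=55 'b': node 0→7
i=56 'c': node 7→8  ** P2@[55:56],P7@[56:56]
i=57 'c': node 8→18  ** P7@[57:57]
i=58 'b': node 18→2 (via fail)  ** P0@[57:58]
i=59 'a': node 2→3
i=60 'a': node 3→15
i=61 'c': node 15→1 (via fail)  ** P7@[61:61]
i=62 'b': node 1→2  ** P0@[61:62]
i=63 'c': node 2→8 (via fail)  ** P2@[62:63],P7@[63:63]
i=64 'b': node 8→2 (via fail)  ** P0@[63:64]
i=65 'a': node 2→3
i=66 'b': node 3→4
i=67 'c': node 4→5  ** P2@[66:67],P7@[67:67]
i=68 'b': node 5→6  ** P0@[67:68],P1@[63:68]

Result: [[3,2],[3,7],[5,4],[7,2],[7,7],[10,2],[10,7],[11,7],[14,6],[15,2],[15,7],[16,0],[19,2],[19,7],[20,0],[20,1],[24,2],[24,7],[25,3],[25,7],[26,0],[29,2],[29,7],[31,4],[32,2],[32,7],[33,0],[36,2],[36,7],[37,0],[37,1],[38,2],[38,7],[39,0],[43,5],[45,7],[46,0],[47,2],[47,7],[48,0],[52,5],[56,2],[56,7],[57,7],[58,0],[61,7],[62,0],[63,2],[63,7],[64,0],[67,2],[67,7],[68,0],[68,1]]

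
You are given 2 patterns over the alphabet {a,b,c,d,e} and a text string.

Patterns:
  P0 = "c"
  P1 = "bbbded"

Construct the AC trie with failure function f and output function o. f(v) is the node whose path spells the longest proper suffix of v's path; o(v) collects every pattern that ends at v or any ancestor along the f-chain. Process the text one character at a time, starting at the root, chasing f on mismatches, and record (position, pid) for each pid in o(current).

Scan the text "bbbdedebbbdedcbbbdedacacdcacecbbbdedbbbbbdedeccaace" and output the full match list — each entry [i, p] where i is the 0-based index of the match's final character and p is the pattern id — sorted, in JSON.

Build:
Trie nodes:
  n0 'ε': b→2 c→1
  n1 'c': ·  [P0 ends]
  n2 'b': b→3
  n3 'bb': b→4
  n4 'bbb': d→5
  n5 'bbbd': e→6
  n6 'bbbde': d→7
  n7 'bbbded': ·  [P1 ends]

Failure links (BFS by depth):
  n1('c'): parent n0 fail=0; on 'c' 0 → fail=0;  out {0}∪∅={0}
  n2('b'): parent n0 fail=0; on 'b' 0 → fail=0;  out ∅∪∅=∅
  n3('bb'): parent n2 fail=0; on 'b' 0 → fail=2;  out ∅∪∅=∅
  n4('bbb'): parent n3 fail=2; on 'b' 2 → fail=3;  out ∅∪∅=∅
  n5('bbbd'): parent n4 fail=3; on 'd' 3→2→0 → fail=0;  out ∅∪∅=∅
  n6('bbbde'): parent n5 fail=0; on 'e' 0 → fail=0;  out ∅∪∅=∅
  n7('bbbded'): parent n6 fail=0; on 'd' 0 → fail=0;  out {1}∪∅={1}

Run:
i=0 'b': node 0→2
i=1 'b': node 2→3
i=2 'b': node 3→4
i=3 'd': node 4→5
i=4 'e': node 5→6
i=5 'd': node 6→7  ** P1@[0:5]
i=6 'e': node 7→0 (via fail)
i=7 'b': node 0→2
i=8 'b': node 2→3
i=9 'b': node 3→4
i=10 'd': node 4→5
i=11 'e': node 5→6
i=12 'd': node 6→7  ** P1@[7:12]
i=13 'c': node 7→1 (via fail)  ** P0@[13:13]
i=14 'b': node 1→2 (via fail)
i=15 'b': node 2→3
i=16 'b': node 3→4
i=17 'd': node 4→5
i=18 'e': node 5→6
i=19 'd': node 6→7  ** P1@[14:19]
i=20 'a': node 7→0 (via fail)
i=21 'c': node 0→1  ** P0@[21:21]
i=22 'a': node 1→0 (via fail)
i=23 'c': node 0→1  ** P0@[23:23]
i=24 'd': node 1→0 (via fail)
i=25 'c': node 0→1  ** P0@[25:25]
i=26 'a': node 1→0 (via fail)
i=27 'c': node 0→1  ** P0@[27:27]
i=28 'e': node 1→0 (via fail)
i=29 'c': node 0→1  ** P0@[29:29]
i=30 'b': node 1→2 (via fail)
i=31 'b': node 2→3
i=32 'b': node 3→4
i=33 'd': node 4→5
i=34 'e': node 5→6
i=35 'd': node 6→7  ** P1@[30:35]
i=36 'b': node 7→2 (via fail)
i=37 'b': node 2→3
i=38 'b': node 3→4
i=39 'b': node 4→4 (via fail)
i=40 'b': node 4→4 (via fail)
i=41 'd': node 4→5
i=42 'e': node 5→6
i=43 'd': node 6→7  ** P1@[38:43]
i=44 'e': node 7→0 (via fail)
i=45 'c': node 0→1  ** P0@[45:45]
i=46 'c': node 1→1 (via fail)  ** P0@[46:46]
i=47 'a': node 1→0 (via fail)
i=48 'a': node 0→0
i=49 'c': node 0→1  ** P0@[49:49]
i=50 'e': node 1→0 (via fail)

Matches: [[5,1],[12,1],[13,0],[19,1],[21,0],[23,0],[25,0],[27,0],[29,0],[35,1],[43,1],[45,0],[46,0],[49,0]]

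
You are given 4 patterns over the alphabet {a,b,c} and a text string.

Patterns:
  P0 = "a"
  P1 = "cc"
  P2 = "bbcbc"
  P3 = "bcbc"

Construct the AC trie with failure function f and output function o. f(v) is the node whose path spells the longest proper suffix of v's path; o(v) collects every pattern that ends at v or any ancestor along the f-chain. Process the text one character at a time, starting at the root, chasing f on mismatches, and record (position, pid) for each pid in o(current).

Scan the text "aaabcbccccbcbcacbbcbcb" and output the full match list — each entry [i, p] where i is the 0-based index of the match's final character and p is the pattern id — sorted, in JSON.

Build automaton:
Trie nodes:
  0='ε' goto a→1 b→4 c→2
  1='a' goto ·  [P0 ends]
  2='c' goto c→3
  3='cc' goto ·  [P1 ends]
  4='b' goto b→5 c→9
  5='bb' goto c→6
  6='bbc' goto b→7
  7='bbcb' goto c→8
  8='bbcbc' goto ·  [P2 ends]
  9='bc' goto b→10
  10='bcb' goto c→11
  11='bcbc' goto ·  [P3 ends]

BFS fail/out derivation:
  n1('a'): parent n0 fail=0; on 'a' 0 → fail=0;  out {0}∪∅={0}
  n2('c'): parent n0 fail=0; on 'c' 0 → fail=0;  out ∅∪∅=∅
  n4('b'): parent n0 fail=0; on 'b' 0 → fail=0;  out ∅∪∅=∅
  n3('cc'): parent n2 fail=0; on 'c' 0 → fail=2;  out {1}∪∅={1}
  n5('bb'): parent n4 fail=0; on 'b' 0 → fail=4;  out ∅∪∅=∅
  n9('bc'): parent n4 fail=0; on 'c' 0 → fail=2;  out ∅∪∅=∅
  n6('bbc'): parent n5 fail=4; on 'c' 4 → fail=9;  out ∅∪∅=∅
  n10('bcb'): parent n9 fail=2; on 'b' 2→0 → fail=4;  out ∅∪∅=∅
  n7('bbcb'): parent n6 fail=9; on 'b' 9 → fail=10;  out ∅∪∅=∅
  n11('bcbc'): parent n10 fail=4; on 'c' 4 → fail=9;  out {3}∪∅={3}
  n8('bbcbc'): parent n7 fail=10; on 'c' 10 → fail=11;  out {2}∪{3}={2,3}

Scan:
i=0 'a': node 0→1  emit P0@[0:0]
i=1 'a': node 1→1 (fail-walked)  emit P0@[1:1]
i=2 'a': node 1→1 (fail-walked)  emit P0@[2:2]
i=3 'b': node 1→4 (fail-walked)
i=4 'c': node 4→9
i=5 'b': node 9→10
i=6 'c': node 10→11  emit P3@[3:6]
i=7 'c': node 11→3 (fail-walked)  emit P1@[6:7]
i=8 'c': node 3→3 (fail-walked)  emit P1@[7:8]
i=9 'c': node 3→3 (fail-walked)  emit P1@[8:9]
i=10 'b': node 3→4 (fail-walked)
i=11 'c': node 4→9
i=12 'b': node 9→10
i=13 'c': node 10→11  emit P3@[10:13]
i=14 'a': node 11→1 (fail-walked)  emit P0@[14:14]
i=15 'c': node 1→2 (fail-walked)
i=16 'b': node 2→4 (fail-walked)
i=17 'b': node 4→5
i=18 'c': node 5→6
i=19 'b': node 6→7
i=20 'c': node 7→8  emit P2@[16:20],P3@[17:20]
i=21 'b': node 8→10 (fail-walked)

All matches (sorted): [[0,0],[1,0],[2,0],[6,3],[7,1],[8,1],[9,1],[13,3],[14,0],[20,2],[20,3]]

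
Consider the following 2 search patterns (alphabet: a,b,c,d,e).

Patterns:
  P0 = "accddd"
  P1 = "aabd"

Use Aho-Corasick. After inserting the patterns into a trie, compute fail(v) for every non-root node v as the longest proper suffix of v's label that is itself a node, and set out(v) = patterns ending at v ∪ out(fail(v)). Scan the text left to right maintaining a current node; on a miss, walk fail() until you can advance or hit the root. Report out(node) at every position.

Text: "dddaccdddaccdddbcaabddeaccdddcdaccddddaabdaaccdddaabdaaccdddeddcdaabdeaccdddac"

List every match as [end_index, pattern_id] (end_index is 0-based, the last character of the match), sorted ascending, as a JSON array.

Construct AC machine:
Trie nodes:
  n0 'ε': a→1
  n1 'a': a→7 c→2
  n2 'ac': c→3
  n3 'acc': d→4
  n4 'accd': d→5
  n5 'accdd': d→6
  n6 'accddd': ·  ←P0
  n7 'aa': b→8
  n8 'aab': d→9
  n9 'aabd': ·  ←P1

BFS fail/out derivation:
  fail(1) 'a': from fail(0)=0 chase 'a': 0 ⇒ 0;  out=∅∪out(0)=∅
  fail(2) 'ac': from fail(1)=0 chase 'c': 0 ⇒ 0;  out=∅∪out(0)=∅
  fail(7) 'aa': from fail(1)=0 chase 'a': 0 ⇒ 1;  out=∅∪out(1)=∅
  fail(3) 'acc': from fail(2)=0 chase 'c': 0 ⇒ 0;  out=∅∪out(0)=∅
  fail(8) 'aab': from fail(7)=1 chase 'b': 1→0 ⇒ 0;  out=∅∪out(0)=∅
  fail(4) 'accd': from fail(3)=0 chase 'd': 0 ⇒ 0;  out=∅∪out(0)=∅
  fail(9) 'aabd': from fail(8)=0 chase 'd': 0 ⇒ 0;  out={1}∪out(0)={1}
  fail(5) 'accdd': from fail(4)=0 chase 'd': 0 ⇒ 0;  out=∅∪out(0)=∅
  fail(6) 'accddd': from fail(5)=0 chase 'd': 0 ⇒ 0;  out={0}∪out(0)={0}

Text stream:
i=0 'd': node 0→0
i=1 'd': node 0→0
i=2 'd': node 0→0
i=3 'a': node 0→1
i=4 'c': node 1→2
i=5 'c': node 2→3
i=6 'd': node 3→4
i=7 'd': node 4→5
i=8 'd': node 5→6  → match P0@[3:8]
i=9 'a': node 6→1 (via fail)
i=10 'c': node 1→2
i=11 'c': node 2→3
i=12 'd': node 3→4
i=13 'd': node 4→5
i=14 'd': node 5→6  → match P0@[9:14]
i=15 'b': node 6→0 (via fail)
i=16 'c': node 0→0
i=17 'a': node 0→1
i=18 'a': node 1→7
i=19 'b': node 7→8
i=20 'd': node 8→9  → match P1@[17:20]
i=21 'd': node 9→0 (via fail)
i=22 'e': node 0→0
i=23 'a': node 0→1
i=24 'c': node 1→2
i=25 'c': node 2→3
i=26 'd': node 3→4
i=27 'd': node 4→5
i=28 'd': node 5→6  → match P0@[23:28]
i=29 'c': node 6→0 (via fail)
i=30 'd': node 0→0
i=31 'a': node 0→1
i=32 'c': node 1→2
i=33 'c': node 2→3
i=34 'd': node 3→4
i=35 'd': node 4→5
i=36 'd': node 5→6  → match P0@[31:36]
i=37 'd': node 6→0 (via fail)
i=38 'a': node 0→1
i=39 'a': node 1→7
i=40 'b': node 7→8
i=41 'd': node 8→9  → match P1@[38:41]
i=42 'a': node 9→1 (via fail)
i=43 'a': node 1→7
i=44 'c': node 7→2 (via fail)
i=45 'c': node 2→3
i=46 'd': node 3→4
i=47 'd': node 4→5
i=48 'd': node 5→6  → match P0@[43:48]
i=49 'a': node 6→1 (via fail)
i=50 'a': node 1→7
i=51 'b': node 7→8
i=52 'd': node 8→9  → match P1@[49:52]
i=53 'a': node 9→1 (via fail)
i=54 'a': node 1→7
i=55 'c': node 7→2 (via fail)
i=56 'c': node 2→3
i=57 'd': node 3→4
i=58 'd': node 4→5
i=59 'd': node 5→6  → match P0@[54:59]
i=60 'e': node 6→0 (via fail)
i=61 'd': node 0→0
i=62 'd': node 0→0
i=63 'c': node 0→0
i=64 'd': node 0→0
i=65 'a': node 0→1
i=66 'a': node 1→7
i=67 'b': node 7→8
i=68 'd': node 8→9  → match P1@[65:68]
i=69 'e': node 9→0 (via fail)
i=70 'a': node 0→1
i=71 'c': node 1→2
i=72 'c': node 2→3
i=73 'd': node 3→4
i=74 'd': node 4→5
i=75 'd': node 5→6  → match P0@[70:75]
i=76 'a': node 6→1 (via fail)
i=77 'c': node 1→2

All matches (sorted): [[8,0],[14,0],[20,1],[28,0],[36,0],[41,1],[48,0],[52,1],[59,0],[68,1],[75,0]]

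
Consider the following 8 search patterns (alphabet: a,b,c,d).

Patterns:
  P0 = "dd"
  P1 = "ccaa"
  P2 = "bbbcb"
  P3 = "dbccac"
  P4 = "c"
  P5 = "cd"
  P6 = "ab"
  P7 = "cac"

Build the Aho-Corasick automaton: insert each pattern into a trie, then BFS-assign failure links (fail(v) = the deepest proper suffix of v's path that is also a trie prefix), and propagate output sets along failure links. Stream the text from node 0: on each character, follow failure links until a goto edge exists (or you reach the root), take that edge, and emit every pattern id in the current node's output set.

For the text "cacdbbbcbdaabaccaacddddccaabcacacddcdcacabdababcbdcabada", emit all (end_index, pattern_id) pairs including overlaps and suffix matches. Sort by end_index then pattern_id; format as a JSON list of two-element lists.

Build automaton:
Trie nodes:
  n0 'ε': a→18 b→7 c→3 d→1
  n1 'd': b→12 d→2
  n2 'dd': ·  [P0 ends]
  n3 'c': a→20 c→4 d→17  [P4 ends]
  n4 'cc': a→5
  n5 'cca': a→6
  n6 'ccaa': ·  [P1 ends]
  n7 'b': b→8
  n8 'bb': b→9
  n9 'bbb': c→10
  n10 'bbbc': b→11
  n11 'bbbcb': ·  [P2 ends]
  n12 'db': c→13
  n13 'dbc': c→14
  n14 'dbcc': a→15
  n15 'dbcca': c→16
  n16 'dbccac': ·  [P3 ends]
  n17 'cd': ·  [P5 ends]
  n18 'a': b→19
  n19 'ab': ·  [P6 ends]
  n20 'ca': c→21
  n21 'cac': ·  [P7 ends]

Failure links (BFS by depth):
  fail(1) 'd': from fail(0)=0 chase 'd': 0 ⇒ 0;  out=∅∪out(0)=∅
  fail(3) 'c': from fail(0)=0 chase 'c': 0 ⇒ 0;  out={4}∪out(0)={4}
  fail(7) 'b': from fail(0)=0 chase 'b': 0 ⇒ 0;  out=∅∪out(0)=∅
  fail(18) 'a': from fail(0)=0 chase 'a': 0 ⇒ 0;  out=∅∪out(0)=∅
  fail(2) 'dd': from fail(1)=0 chase 'd': 0 ⇒ 1;  out={0}∪out(1)={0}
  fail(4) 'cc': from fail(3)=0 chase 'c': 0 ⇒ 3;  out=∅∪out(3)={4}
  fail(8) 'bb': from fail(7)=0 chase 'b': 0 ⇒ 7;  out=∅∪out(7)=∅
  fail(12) 'db': from fail(1)=0 chase 'b': 0 ⇒ 7;  out=∅∪out(7)=∅
  fail(17) 'cd': from fail(3)=0 chase 'd': 0 ⇒ 1;  out={5}∪out(1)={5}
  fail(19) 'ab': from fail(18)=0 chase 'b': 0 ⇒ 7;  out={6}∪out(7)={6}
  fail(20) 'ca': from fail(3)=0 chase 'a': 0 ⇒ 18;  out=∅∪out(18)=∅
  fail(5) 'cca': from fail(4)=3 chase 'a': 3 ⇒ 20;  out=∅∪out(20)=∅
  fail(9) 'bbb': from fail(8)=7 chase 'b': 7 ⇒ 8;  out=∅∪out(8)=∅
  fail(13) 'dbc': from fail(12)=7 chase 'c': 7→0 ⇒ 3;  out=∅∪out(3)={4}
  fail(21) 'cac': from fail(20)=18 chase 'c': 18→0 ⇒ 3;  out={7}∪out(3)={4,7}
  fail(6) 'ccaa': from fail(5)=20 chase 'a': 20→18→0 ⇒ 18;  out={1}∪out(18)={1}
  fail(10) 'bbbc': from fail(9)=8 chase 'c': 8→7→0 ⇒ 3;  out=∅∪out(3)={4}
  fail(14) 'dbcc': from fail(13)=3 chase 'c': 3 ⇒ 4;  out=∅∪out(4)={4}
  fail(11) 'bbbcb': from fail(10)=3 chase 'b': 3→0 ⇒ 7;  out={2}∪out(7)={2}
  fail(15) 'dbcca': from fail(14)=4 chase 'a': 4 ⇒ 5;  out=∅∪out(5)=∅
  fail(16) 'dbccac': from fail(15)=5 chase 'c': 5→20 ⇒ 21;  out={3}∪out(21)={3,4,7}

Run:
i=0 'c': node 0→3  ** P4@[0:0]
i=1 'a': node 3→20
i=2 'c': node 20→21  ** P4@[2:2],P7@[0:2]
i=3 'd': node 21→17 (fail-walked)  ** P5@[2:3]
i=4 'b': node 17→12 (fail-walked)
i=5 'b': node 12→8 (fail-walked)
i=6 'b': node 8→9
i=7 'c': node 9→10  ** P4@[7:7]
i=8 'b': node 10→11  ** P2@[4:8]
i=9 'd': node 11→1 (fail-walked)
i=10 'a': node 1→18 (fail-walked)
i=11 'a': node 18→18 (fail-walked)
i=12 'b': node 18→19  ** P6@[11:12]
i=13 'a': node 19→18 (fail-walked)
i=14 'c': node 18→3 (fail-walked)  ** P4@[14:14]
i=15 'c': node 3→4  ** P4@[15:15]
i=16 'a': node 4→5
i=17 'a': node 5→6  ** P1@[14:17]
i=18 'c': node 6→3 (fail-walked)  ** P4@[18:18]
i=19 'd': node 3→17  ** P5@[18:19]
i=20 'd': node 17→2 (fail-walked)  ** P0@[19:20]
i=21 'd': node 2→2 (fail-walked)  ** P0@[20:21]
i=22 'd': node 2→2 (fail-walked)  ** P0@[21:22]
i=23 'c': node 2→3 (fail-walked)  ** P4@[23:23]
i=24 'c': node 3→4  ** P4@[24:24]
i=25 'a': node 4→5
i=26 'a': node 5→6  ** P1@[23:26]
i=27 'b': node 6→19 (fail-walked)  ** P6@[26:27]
i=28 'c': node 19→3 (fail-walked)  ** P4@[28:28]
i=29 'a': node 3→20
i=30 'c': node 20→21  ** P4@[30:30],P7@[28:30]
i=31 'a': node 21→20 (fail-walked)
i=32 'c': node 20→21  ** P4@[32:32],P7@[30:32]
i=33 'd': node 21→17 (fail-walked)  ** P5@[32:33]
i=34 'd': node 17→2 (fail-walked)  ** P0@[33:34]
i=35 'c': node 2→3 (fail-walked)  ** P4@[35:35]
i=36 'd': node 3→17  ** P5@[35:36]
i=37 'c': node 17→3 (fail-walked)  ** P4@[37:37]
i=38 'a': node 3→20
i=39 'c': node 20→21  ** P4@[39:39],P7@[37:39]
i=40 'a': node 21→20 (fail-walked)
i=41 'b': node 20→19 (fail-walked)  ** P6@[40:41]
i=42 'd': node 19→1 (fail-walked)
i=43 'a': node 1→18 (fail-walked)
i=44 'b': node 18→19  ** P6@[43:44]
i=45 'a': node 19→18 (fail-walked)
i=46 'b': node 18→19  ** P6@[45:46]
i=47 'c': node 19→3 (fail-walked)  ** P4@[47:47]
i=48 'b': node 3→7 (fail-walked)
i=49 'd': node 7→1 (fail-walked)
i=50 'c': node 1→3 (fail-walked)  ** P4@[50:50]
i=51 'a': node 3→20
i=52 'b': node 20→19 (fail-walked)  ** P6@[51:52]
i=53 'a': node 19→18 (fail-walked)
i=54 'd': node 18→1 (fail-walked)
i=55 'a': node 1→18 (fail-walked)

All matches (sorted): [[0,4],[2,4],[2,7],[3,5],[7,4],[8,2],[12,6],[14,4],[15,4],[17,1],[18,4],[19,5],[20,0],[21,0],[22,0],[23,4],[24,4],[26,1],[27,6],[28,4],[30,4],[30,7],[32,4],[32,7],[33,5],[34,0],[35,4],[36,5],[37,4],[39,4],[39,7],[41,6],[44,6],[46,6],[47,4],[50,4],[52,6]]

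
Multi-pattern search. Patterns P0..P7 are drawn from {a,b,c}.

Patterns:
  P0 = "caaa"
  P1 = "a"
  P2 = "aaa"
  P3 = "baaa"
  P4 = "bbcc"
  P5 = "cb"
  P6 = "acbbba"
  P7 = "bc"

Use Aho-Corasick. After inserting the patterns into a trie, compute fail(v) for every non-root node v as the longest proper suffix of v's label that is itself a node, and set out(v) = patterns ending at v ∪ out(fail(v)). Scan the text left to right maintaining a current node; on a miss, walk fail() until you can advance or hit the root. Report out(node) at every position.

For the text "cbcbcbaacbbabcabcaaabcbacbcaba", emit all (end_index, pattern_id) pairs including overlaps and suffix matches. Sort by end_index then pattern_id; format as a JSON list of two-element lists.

Build automaton:
Trie (insert patterns):
  n0 'ε': a→5 b→8 c→1
  n1 'c': a→2 b→15
  n2 'ca': a→3
  n3 'caa': a→4
  n4 'caaa': ·  [P0 ends]
  n5 'a': a→6 c→16  [P1 ends]
  n6 'aa': a→7
  n7 'aaa': ·  [P2 ends]
  n8 'b': a→9 b→12 c→21
  n9 'ba': a→10
  n10 'baa': a→11
  n11 'baaa': ·  [P3 ends]
  n12 'bb': c→13
  n13 'bbc': c→14
  n14 'bbcc': ·  [P4 ends]
  n15 'cb': ·  [P5 ends]
  n16 'ac': b→17
  n17 'acb': b→18
  n18 'acbb': b→19
  n19 'acbbb': a→20
  n20 'acbbba': ·  [P6 ends]
  n21 'bc': ·  [P7 ends]

BFS fail/out derivation:
  n1('c'): parent n0 fail=0; on 'c' 0 → fail=0;  out ∅∪∅=∅
  n5('a'): parent n0 fail=0; on 'a' 0 → fail=0;  out {1}∪∅={1}
  n8('b'): parent n0 fail=0; on 'b' 0 → fail=0;  out ∅∪∅=∅
  n2('ca'): parent n1 fail=0; on 'a' 0 → fail=5;  out ∅∪{1}={1}
  n6('aa'): parent n5 fail=0; on 'a' 0 → fail=5;  out ∅∪{1}={1}
  n9('ba'): parent n8 fail=0; on 'a' 0 → fail=5;  out ∅∪{1}={1}
  n12('bb'): parent n8 fail=0; on 'b' 0 → fail=8;  out ∅∪∅=∅
  n15('cb'): parent n1 fail=0; on 'b' 0 → fail=8;  out {5}∪∅={5}
  n16('ac'): parent n5 fail=0; on 'c' 0 → fail=1;  out ∅∪∅=∅
  n21('bc'): parent n8 fail=0; on 'c' 0 → fail=1;  out {7}∪∅={7}
  n3('caa'): parent n2 fail=5; on 'a' 5 → fail=6;  out ∅∪{1}={1}
  n7('aaa'): parent n6 fail=5; on 'a' 5 → fail=6;  out {2}∪{1}={1,2}
  n10('baa'): parent n9 fail=5; on 'a' 5 → fail=6;  out ∅∪{1}={1}
  n13('bbc'): parent n12 fail=8; on 'c' 8 → fail=21;  out ∅∪{7}={7}
  n17('acb'): parent n16 fail=1; on 'b' 1 → fail=15;  out ∅∪{5}={5}
  n4('caaa'): parent n3 fail=6; on 'a' 6 → fail=7;  out {0}∪{1,2}={0,1,2}
  n11('baaa'): parent n10 fail=6; on 'a' 6 → fail=7;  out {3}∪{1,2}={1,2,3}
  n14('bbcc'): parent n13 fail=21; on 'c' 21→1→0 → fail=1;  out {4}∪∅={4}
  n18('acbb'): parent n17 fail=15; on 'b' 15→8 → fail=12;  out ∅∪∅=∅
  n19('acbbb'): parent n18 fail=12; on 'b' 12→8 → fail=12;  out ∅∪∅=∅
  n20('acbbba'): parent n19 fail=12; on 'a' 12→8 → fail=9;  out {6}∪{1}={1,6}

Run:
i=0 'c': node 0→1
i=1 'b': node 1→15  → match P5@[0:1]
i=2 'c': node 15→21 (fail-walked)  → match P7@[1:2]
i=3 'b': node 21→15 (fail-walked)  → match P5@[2:3]
i=4 'c': node 15→21 (fail-walked)  → match P7@[3:4]
i=5 'b': node 21→15 (fail-walked)  → match P5@[4:5]
i=6 'a': node 15→9 (fail-walked)  → match P1@[6:6]
i=7 'a': node 9→10  → match P1@[7:7]
i=8 'c': node 10→16 (fail-walked)
i=9 'b': node 16→17  → match P5@[8:9]
i=10 'b': node 17→18
i=11 'a': node 18→9 (fail-walked)  → match P1@[11:11]
i=12 'b': node 9→8 (fail-walked)
i=13 'c': node 8→21  → match P7@[12:13]
i=14 'a': node 21→2 (fail-walked)  → match P1@[14:14]
i=15 'b': node 2→8 (fail-walked)
i=16 'c': node 8→21  → match P7@[15:16]
i=17 'a': node 21→2 (fail-walked)  → match P1@[17:17]
i=18 'a': node 2→3  → match P1@[18:18]
i=19 'a': node 3→4  → match P0@[16:19],P1@[19:19],P2@[17:19]
i=20 'b': node 4→8 (fail-walked)
i=21 'c': node 8→21  → match P7@[20:21]
i=22 'b': node 21→15 (fail-walked)  → match P5@[21:22]
i=23 'a': node 15→9 (fail-walked)  → match P1@[23:23]
i=24 'c': node 9→16 (fail-walked)
i=25 'b': node 16→17  → match P5@[24:25]
i=26 'c': node 17→21 (fail-walked)  → match P7@[25:26]
i=27 'a': node 21→2 (fail-walked)  → match P1@[27:27]
i=28 'b': node 2→8 (fail-walked)
i=29 'a': node 8→9  → match P1@[29:29]

Matches: [[1,5],[2,7],[3,5],[4,7],[5,5],[6,1],[7,1],[9,5],[11,1],[13,7],[14,1],[16,7],[17,1],[18,1],[19,0],[19,1],[19,2],[21,7],[22,5],[23,1],[25,5],[26,7],[27,1],[29,1]]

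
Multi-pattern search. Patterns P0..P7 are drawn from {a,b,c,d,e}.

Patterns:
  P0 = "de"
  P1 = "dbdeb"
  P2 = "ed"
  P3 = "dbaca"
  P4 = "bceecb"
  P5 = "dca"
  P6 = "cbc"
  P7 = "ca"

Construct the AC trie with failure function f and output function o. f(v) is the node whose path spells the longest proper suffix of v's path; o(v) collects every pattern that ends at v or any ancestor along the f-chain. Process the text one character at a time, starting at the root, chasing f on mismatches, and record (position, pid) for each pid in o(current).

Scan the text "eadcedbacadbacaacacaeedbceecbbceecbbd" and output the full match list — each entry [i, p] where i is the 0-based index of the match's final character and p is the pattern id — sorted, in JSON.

Build:
Trie (insert patterns):
  n0 'ε': b→12 c→20 d→1 e→7
  n1 'd': b→3 c→18 e→2
  n2 'de': ·  [P0 ends]
  n3 'db': a→9 d→4
  n4 'dbd': e→5
  n5 'dbde': b→6
  n6 'dbdeb': ·  [P1 ends]
  n7 'e': d→8
  n8 'ed': ·  [P2 ends]
  n9 'dba': c→10
  n10 'dbac': a→11
  n11 'dbaca': ·  [P3 ends]
  n12 'b': c→13
  n13 'bc': e→14
  n14 'bce': e→15
  n15 'bcee': c→16
  n16 'bceec': b→17
  n17 'bceecb': ·  [P4 ends]
  n18 'dc': a→19
  n19 'dca': ·  [P5 ends]
  n20 'c': a→23 b→21
  n21 'cb': c→22
  n22 'cbc': ·  [P6 ends]
  n23 'ca': ·  [P7 ends]

Failure links (BFS by depth):
  n1('d'): parent n0 fail=0; on 'd' 0 → fail=0;  out ∅∪∅=∅
  n7('e'): parent n0 fail=0; on 'e' 0 → fail=0;  out ∅∪∅=∅
  n12('b'): parent n0 fail=0; on 'b' 0 → fail=0;  out ∅∪∅=∅
  n20('c'): parent n0 fail=0; on 'c' 0 → fail=0;  out ∅∪∅=∅
  n2('de'): parent n1 fail=0; on 'e' 0 → fail=7;  out {0}∪∅={0}
  n3('db'): parent n1 fail=0; on 'b' 0 → fail=12;  out ∅∪∅=∅
  n8('ed'): parent n7 fail=0; on 'd' 0 → fail=1;  out {2}∪∅={2}
  n13('bc'): parent n12 fail=0; on 'c' 0 → fail=20;  out ∅∪∅=∅
  n18('dc'): parent n1 fail=0; on 'c' 0 → fail=20;  out ∅∪∅=∅
  n21('cb'): parent n20 fail=0; on 'b' 0 → fail=12;  out ∅∪∅=∅
  n23('ca'): parent n20 fail=0; on 'a' 0 → fail=0;  out {7}∪∅={7}
  n4('dbd'): parent n3 fail=12; on 'd' 12→0 → fail=1;  out ∅∪∅=∅
  n9('dba'): parent n3 fail=12; on 'a' 12→0 → fail=0;  out ∅∪∅=∅
  n14('bce'): parent n13 fail=20; on 'e' 20→0 → fail=7;  out ∅∪∅=∅
  n19('dca'): parent n18 fail=20; on 'a' 20 → fail=23;  out {5}∪{7}={5,7}
  n22('cbc'): parent n21 fail=12; on 'c' 12 → fail=13;  out {6}∪∅={6}
  n5('dbde'): parent n4 fail=1; on 'e' 1 → fail=2;  out ∅∪{0}={0}
  n10('dbac'): parent n9 fail=0; on 'c' 0 → fail=20;  out ∅∪∅=∅
  n15('bcee'): parent n14 fail=7; on 'e' 7→0 → fail=7;  out ∅∪∅=∅
  n6('dbdeb'): parent n5 fail=2; on 'b' 2→7→0 → fail=12;  out {1}∪∅={1}
  n11('dbaca'): parent n10 fail=20; on 'a' 20 → fail=23;  out {3}∪{7}={3,7}
  n16('bceec'): parent n15 fail=7; on 'c' 7→0 → fail=20;  out ∅∪∅=∅
  n17('bceecb'): parent n16 fail=20; on 'b' 20 → fail=21;  out {4}∪∅={4}

Text stream:
pos 0 'e': at 7
pos 1 'a': at 0 (fail-walked)
pos 2 'd': at 1
pos 3 'c': at 18
pos 4 'e': at 7 (fail-walked)
pos 5 'd': at 8  ** P2@[4:5]
pos 6 'b': at 3 (fail-walked)
pos 7 'a': at 9
pos 8 'c': at 10
pos 9 'a': at 11  ** P3@[5:9],P7@[8:9]
pos 10 'd': at 1 (fail-walked)
pos 11 'b': at 3
pos 12 'a': at 9
pos 13 'c': at 10
pos 14 'a': at 11  ** P3@[10:14],P7@[13:14]
pos 15 'a': at 0 (fail-walked)
pos 16 'c': at 20
pos 17 'a': at 23  ** P7@[16:17]
pos 18 'c': at 20 (fail-walked)
pos 19 'a': at 23  ** P7@[18:19]
pos 20 'e': at 7 (fail-walked)
pos 21 'e': at 7 (fail-walked)
pos 22 'd': at 8  ** P2@[21:22]
pos 23 'b': at 3 (fail-walked)
pos 24 'c': at 13 (fail-walked)
pos 25 'e': at 14
pos 26 'e': at 15
pos 27 'c': at 16
pos 28 'b': at 17  ** P4@[23:28]
pos 29 'b': at 12 (fail-walked)
pos 30 'c': at 13
pos 31 'e': at 14
pos 32 'e': at 15
pos 33 'c': at 16
pos 34 'b': at 17  ** P4@[29:34]
pos 35 'b': at 12 (fail-walked)
pos 36 'd': at 1 (fail-walked)

Matches: [[5,2],[9,3],[9,7],[14,3],[14,7],[17,7],[19,7],[22,2],[28,4],[34,4]]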